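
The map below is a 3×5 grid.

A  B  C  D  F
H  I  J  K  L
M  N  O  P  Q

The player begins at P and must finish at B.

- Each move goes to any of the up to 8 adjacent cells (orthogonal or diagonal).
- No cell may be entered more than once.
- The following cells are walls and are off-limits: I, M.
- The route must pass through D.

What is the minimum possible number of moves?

Any route passes through D somewhere between P and B. Summing Chebyshev distances along the two legs (P → D → B) gives a lower bound of 2 + 2 = 4 moves.
A route of 4 moves achieves this: P → J → D → C → B.
Since 4 matches the lower bound, it is optimal.

4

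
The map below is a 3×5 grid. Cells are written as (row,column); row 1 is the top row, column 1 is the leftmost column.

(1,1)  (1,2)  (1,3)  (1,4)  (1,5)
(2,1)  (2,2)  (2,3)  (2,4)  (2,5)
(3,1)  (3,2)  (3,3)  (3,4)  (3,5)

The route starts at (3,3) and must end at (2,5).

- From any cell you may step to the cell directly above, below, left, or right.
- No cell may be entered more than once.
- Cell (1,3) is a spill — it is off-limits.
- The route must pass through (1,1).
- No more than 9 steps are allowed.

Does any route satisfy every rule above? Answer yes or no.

One route that works: (3,3) → (3,2) → (3,1) → (2,1) → (1,1) → (1,2) → (2,2) → (2,3) → (2,4) → (2,5).

yes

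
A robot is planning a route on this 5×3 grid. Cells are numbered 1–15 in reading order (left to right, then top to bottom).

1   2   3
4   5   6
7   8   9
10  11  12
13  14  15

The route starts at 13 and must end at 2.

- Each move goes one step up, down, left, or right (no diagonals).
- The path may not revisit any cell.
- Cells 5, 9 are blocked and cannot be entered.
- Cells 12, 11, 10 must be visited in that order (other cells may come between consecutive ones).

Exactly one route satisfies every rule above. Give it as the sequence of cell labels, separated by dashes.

The waypoints must appear in the order 12, 11, 10, with no cell reused.
Route from 13: right 2 to 15, up 1 to 12, left 2 to 10, up 3 to 1, right 1 to 2 — 9 moves in all.
Check: order respected (12 at step 3, 11 at step 4, 10 at step 5).

13 - 14 - 15 - 12 - 11 - 10 - 7 - 4 - 1 - 2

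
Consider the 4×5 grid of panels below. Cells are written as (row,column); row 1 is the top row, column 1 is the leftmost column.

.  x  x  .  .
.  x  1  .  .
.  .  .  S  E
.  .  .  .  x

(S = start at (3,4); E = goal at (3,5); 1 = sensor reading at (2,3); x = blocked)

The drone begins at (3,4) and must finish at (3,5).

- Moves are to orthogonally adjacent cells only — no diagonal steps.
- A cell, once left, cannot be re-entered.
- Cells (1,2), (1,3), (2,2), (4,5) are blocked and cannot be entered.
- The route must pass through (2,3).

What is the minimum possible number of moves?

5

Any route passes through (2,3) somewhere between (3,4) and (3,5). Summing Manhattan distances along the two legs ((3,4) → (2,3) → (3,5)) gives a lower bound of 2 + 3 = 5 moves.
A route of 5 moves achieves this: (3,4) → (3,3) → (2,3) → (2,4) → (2,5) → (3,5).
Since 5 matches the lower bound, it is optimal.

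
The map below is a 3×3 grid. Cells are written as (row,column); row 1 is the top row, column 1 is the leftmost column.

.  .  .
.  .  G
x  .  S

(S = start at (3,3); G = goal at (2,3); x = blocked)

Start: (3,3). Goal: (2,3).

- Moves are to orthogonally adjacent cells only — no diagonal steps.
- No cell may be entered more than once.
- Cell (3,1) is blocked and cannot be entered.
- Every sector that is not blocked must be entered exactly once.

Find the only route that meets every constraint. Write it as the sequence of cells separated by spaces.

Need to visit all 8 open cells exactly once, starting at (3,3) and ending at (2,3).
Cell (1,3) has only two open neighbours ((2,3) and (1,2)), so the path must pass straight through it: one of those is the cell it's entered from and the other is where it exits.
Route from (3,3): left to (3,2), up to (2,2), left to (2,1), up to (1,1), 2× right (reaching (1,3)), down to (2,3) — 7 moves in all.
Check: all 8 open cells covered.

(3,3) (3,2) (2,2) (2,1) (1,1) (1,2) (1,3) (2,3)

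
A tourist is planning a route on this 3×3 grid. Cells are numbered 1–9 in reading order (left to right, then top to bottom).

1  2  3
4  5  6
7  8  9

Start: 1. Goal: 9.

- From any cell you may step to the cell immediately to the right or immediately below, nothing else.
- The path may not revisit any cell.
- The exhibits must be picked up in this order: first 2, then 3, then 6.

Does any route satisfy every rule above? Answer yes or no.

One route that works: 1 → 2 → 3 → 6 → 9.

yes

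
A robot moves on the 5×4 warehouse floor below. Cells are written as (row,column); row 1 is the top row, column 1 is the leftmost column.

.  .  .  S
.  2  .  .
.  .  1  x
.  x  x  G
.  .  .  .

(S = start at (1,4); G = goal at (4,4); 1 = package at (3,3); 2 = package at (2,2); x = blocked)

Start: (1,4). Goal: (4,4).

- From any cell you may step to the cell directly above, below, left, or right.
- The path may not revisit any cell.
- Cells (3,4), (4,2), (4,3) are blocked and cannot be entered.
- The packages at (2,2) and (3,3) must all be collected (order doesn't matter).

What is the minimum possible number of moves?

Any route passes through (2,2) and (3,3) in some order between (1,4) and (4,4). Summing Manhattan distances along each leg and taking the cheapest ordering ((1,4) → (2,2) → (3,3) → (4,4)) gives a lower bound of 3 + 2 + 2 = 7 moves.
That bound ignores the blocked cells. Measuring each leg by the fewest moves that actually steer around them ((1,4)→(3,3): 3; (3,3)→(2,2): 2; (2,2)→(4,4): 8) raises the lower bound to 13.
A route of 13 moves exists: (1,4) → (2,4) → (2,3) → (3,3) → (3,2) → (2,2) → (2,1) → (3,1) → (4,1) → (5,1) → (5,2) → (5,3) → (5,4) → (4,4).
Since 13 matches that lower bound, it is optimal.

13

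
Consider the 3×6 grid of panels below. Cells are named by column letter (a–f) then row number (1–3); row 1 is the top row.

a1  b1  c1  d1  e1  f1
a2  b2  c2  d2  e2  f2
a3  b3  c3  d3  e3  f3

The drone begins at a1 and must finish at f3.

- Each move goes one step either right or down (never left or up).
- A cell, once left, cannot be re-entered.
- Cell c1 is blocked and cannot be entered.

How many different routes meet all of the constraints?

11

A right/down-only route from a1 to f3 makes exactly 2 down-moves and 5 right-moves in some order.
With no other constraints that would be C(7,2) = 21 routes.
Subtract routes through each blocked cell (inclusion–exclusion for overlaps): − through c1: 10 → 11.
That gives 11 routes.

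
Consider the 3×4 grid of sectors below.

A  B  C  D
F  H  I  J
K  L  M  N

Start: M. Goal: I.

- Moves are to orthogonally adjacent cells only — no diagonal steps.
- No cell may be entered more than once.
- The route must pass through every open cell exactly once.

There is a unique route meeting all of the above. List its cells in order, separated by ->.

M -> N -> J -> D -> C -> B -> A -> F -> K -> L -> H -> I

Need to visit all 12 open cells exactly once, starting at M and ending at I.
Cell D has only two open neighbours (J and C), so the path must pass straight through it: one of those is the cell it's entered from and the other is where it exits.
Route from M: right to N, 2× up (reaching D), 3× left (reaching A), 2× down (reaching K), right to L, up to H, right to I — 11 moves in all.
Check: all 12 open cells covered.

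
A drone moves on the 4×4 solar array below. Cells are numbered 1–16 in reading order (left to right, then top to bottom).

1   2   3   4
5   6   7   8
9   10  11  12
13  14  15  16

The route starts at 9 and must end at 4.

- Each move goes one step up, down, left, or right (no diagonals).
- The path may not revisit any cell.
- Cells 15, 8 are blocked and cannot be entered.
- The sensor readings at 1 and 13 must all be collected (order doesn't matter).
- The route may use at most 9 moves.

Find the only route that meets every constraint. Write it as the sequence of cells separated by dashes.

9 - 13 - 14 - 10 - 6 - 5 - 1 - 2 - 3 - 4

The 9-move cap with required stops at 1, 13 leaves no slack for detours.
Route from 9: down to 13, right to 14, 2× up (reaching 6), left to 5, up to 1, 3× right (reaching 4) — 9 moves in all.
Check: all required cells visited; 9 ≤ 9 moves.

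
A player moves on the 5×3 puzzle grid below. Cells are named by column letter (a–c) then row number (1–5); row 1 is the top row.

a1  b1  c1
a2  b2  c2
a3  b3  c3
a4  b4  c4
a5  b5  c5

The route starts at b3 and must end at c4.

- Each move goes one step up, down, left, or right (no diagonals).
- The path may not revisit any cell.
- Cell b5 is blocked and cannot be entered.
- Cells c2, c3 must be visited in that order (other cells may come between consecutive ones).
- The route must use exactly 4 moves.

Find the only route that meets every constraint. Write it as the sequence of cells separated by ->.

b3 -> b2 -> c2 -> c3 -> c4

The waypoints must appear in the order c2, c3, with no cell reused.
Route from b3: up 1 to b2, right 1 to c2, down 2 to c4 — 4 moves in all.
Check: order respected (c2 at step 2, c3 at step 3); 4 moves as required.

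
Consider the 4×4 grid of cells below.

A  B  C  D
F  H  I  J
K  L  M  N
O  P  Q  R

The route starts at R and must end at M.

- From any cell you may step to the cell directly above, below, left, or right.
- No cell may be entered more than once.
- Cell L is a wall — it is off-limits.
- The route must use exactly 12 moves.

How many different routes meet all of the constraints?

14

Need simple routes of exactly 12 moves from R to M (Manhattan distance 2, so 5 moves are spent on a detour and 5 undoing it).
Branch systematically from the start, pruning whenever the remaining move budget drops below the Manhattan distance to M or differs from it in parity. Grouping the completions by first move — via N: 6; via Q: 8 — and summing: 6 + 8 = 14.
That gives 14 routes.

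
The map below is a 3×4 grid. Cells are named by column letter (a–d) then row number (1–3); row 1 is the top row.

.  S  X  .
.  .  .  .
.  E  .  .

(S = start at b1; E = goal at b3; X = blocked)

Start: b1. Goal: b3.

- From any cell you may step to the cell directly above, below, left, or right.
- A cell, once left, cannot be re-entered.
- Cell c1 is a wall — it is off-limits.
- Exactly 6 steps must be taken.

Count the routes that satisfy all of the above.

2

Need simple routes of exactly 6 moves from b1 to b3 (Manhattan distance 2, so 2 moves are spent on a detour and 2 undoing it).
Enumerating: b1 b2 c2 d2 d3 c3 b3 | b1 a1 a2 b2 c2 c3 b3.
That gives 2 routes.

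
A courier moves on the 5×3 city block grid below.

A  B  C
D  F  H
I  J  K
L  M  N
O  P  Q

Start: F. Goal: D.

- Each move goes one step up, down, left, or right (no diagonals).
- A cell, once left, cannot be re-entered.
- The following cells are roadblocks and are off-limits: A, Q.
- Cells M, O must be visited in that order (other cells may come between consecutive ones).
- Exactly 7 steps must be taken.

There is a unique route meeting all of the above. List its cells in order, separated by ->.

The waypoints must appear in the order M, O, with no cell reused.
Route from F: 3× down (reaching P), left to O, 3× up (reaching D) — 7 moves in all.
Check: order respected (M at step 2, O at step 4); 7 moves as required.

F -> J -> M -> P -> O -> L -> I -> D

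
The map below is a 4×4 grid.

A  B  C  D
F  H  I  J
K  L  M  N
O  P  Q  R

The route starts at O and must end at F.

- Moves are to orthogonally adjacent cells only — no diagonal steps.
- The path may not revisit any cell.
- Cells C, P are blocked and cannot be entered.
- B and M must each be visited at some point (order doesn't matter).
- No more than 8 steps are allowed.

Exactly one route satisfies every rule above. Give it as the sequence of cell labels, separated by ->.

O -> K -> L -> M -> I -> H -> B -> A -> F

The 8-move cap with required stops at B, M leaves no slack for detours.
Route from O: up to K, 2× right (reaching M), up to I, left to H, up to B, left to A, down to F — 8 moves in all.
Check: all required cells visited; 8 ≤ 8 moves.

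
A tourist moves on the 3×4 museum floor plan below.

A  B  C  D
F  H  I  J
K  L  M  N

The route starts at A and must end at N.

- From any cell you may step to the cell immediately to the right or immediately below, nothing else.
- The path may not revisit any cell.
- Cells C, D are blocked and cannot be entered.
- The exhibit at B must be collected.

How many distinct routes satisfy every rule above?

3

A right/down-only route from A to N makes exactly 2 down-moves and 3 right-moves in some order.
With no other constraints that would be C(5,2) = 10 routes.
Split at B and multiply the segment counts (each segment already excludes blocked cells): A→B: 1; B→N: 3; product = 3.
That gives 3 routes.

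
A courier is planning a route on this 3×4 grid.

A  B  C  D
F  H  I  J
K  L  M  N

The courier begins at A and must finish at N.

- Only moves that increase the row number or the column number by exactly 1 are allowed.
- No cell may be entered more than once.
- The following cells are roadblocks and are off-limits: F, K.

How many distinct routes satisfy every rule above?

6

A right/down-only route from A to N makes exactly 2 down-moves and 3 right-moves in some order.
With no other constraints that would be C(5,2) = 10 routes.
Subtract routes through each blocked cell (inclusion–exclusion for overlaps): − through F: 4 − through K: 1 + through F&K: 1 → 6.
That gives 6 routes.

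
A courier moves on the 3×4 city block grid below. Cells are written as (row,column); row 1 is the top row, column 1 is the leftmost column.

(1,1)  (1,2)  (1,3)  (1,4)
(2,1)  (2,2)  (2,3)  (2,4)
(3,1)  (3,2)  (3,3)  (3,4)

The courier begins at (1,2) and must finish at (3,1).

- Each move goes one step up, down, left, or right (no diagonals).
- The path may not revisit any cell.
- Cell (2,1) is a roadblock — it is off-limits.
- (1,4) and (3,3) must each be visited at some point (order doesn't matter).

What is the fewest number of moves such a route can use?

7

Any route passes through (1,4) and (3,3) in some order between (1,2) and (3,1). Summing Manhattan distances along each leg and taking the cheapest ordering ((1,2) → (1,4) → (3,3) → (3,1)) gives a lower bound of 2 + 3 + 2 = 7 moves.
A route of 7 moves achieves this: (1,2) → (1,3) → (1,4) → (2,4) → (3,4) → (3,3) → (3,2) → (3,1).
Since 7 matches the lower bound, it is optimal.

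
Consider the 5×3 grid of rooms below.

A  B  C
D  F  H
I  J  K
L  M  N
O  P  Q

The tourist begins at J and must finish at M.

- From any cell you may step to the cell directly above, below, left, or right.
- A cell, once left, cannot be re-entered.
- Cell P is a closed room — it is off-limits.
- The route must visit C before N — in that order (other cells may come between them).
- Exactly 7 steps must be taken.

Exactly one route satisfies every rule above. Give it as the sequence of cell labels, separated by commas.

The waypoints must appear in the order C, N, with no cell reused.
Route from J: 2× up (reaching B), right to C, 3× down (reaching N), left to M — 7 moves in all.
Check: order respected (C at step 3, N at step 6); 7 moves as required.

J, F, B, C, H, K, N, M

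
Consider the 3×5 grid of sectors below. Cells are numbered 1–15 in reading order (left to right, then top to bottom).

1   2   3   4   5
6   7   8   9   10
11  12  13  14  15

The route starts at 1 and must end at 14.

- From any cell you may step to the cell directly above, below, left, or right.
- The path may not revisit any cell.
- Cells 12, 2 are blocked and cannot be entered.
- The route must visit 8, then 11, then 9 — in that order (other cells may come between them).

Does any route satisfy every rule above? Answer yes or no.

no

11 must be visited but has only one open neighbour (6), and it is neither the start nor the goal — the route would have to enter and leave through 6, re-entering it.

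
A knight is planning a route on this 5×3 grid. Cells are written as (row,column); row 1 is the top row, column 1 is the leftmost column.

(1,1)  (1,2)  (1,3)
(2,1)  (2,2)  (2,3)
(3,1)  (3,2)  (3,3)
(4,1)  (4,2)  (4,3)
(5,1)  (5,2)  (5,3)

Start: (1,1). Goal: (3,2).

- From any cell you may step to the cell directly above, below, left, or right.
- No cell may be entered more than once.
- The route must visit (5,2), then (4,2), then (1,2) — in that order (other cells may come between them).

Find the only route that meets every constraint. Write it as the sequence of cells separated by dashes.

(1,1) - (2,1) - (3,1) - (4,1) - (5,1) - (5,2) - (4,2) - (4,3) - (3,3) - (2,3) - (1,3) - (1,2) - (2,2) - (3,2)

The waypoints must appear in the order (5,2), (4,2), (1,2), with no cell reused.
Route from (1,1): 4× down (reaching (5,1)), right to (5,2), up to (4,2), right to (4,3), 3× up (reaching (1,3)), left to (1,2), 2× down (reaching (3,2)) — 13 moves in all.
Check: order respected ((5,2) at step 5, (4,2) at step 6, (1,2) at step 11).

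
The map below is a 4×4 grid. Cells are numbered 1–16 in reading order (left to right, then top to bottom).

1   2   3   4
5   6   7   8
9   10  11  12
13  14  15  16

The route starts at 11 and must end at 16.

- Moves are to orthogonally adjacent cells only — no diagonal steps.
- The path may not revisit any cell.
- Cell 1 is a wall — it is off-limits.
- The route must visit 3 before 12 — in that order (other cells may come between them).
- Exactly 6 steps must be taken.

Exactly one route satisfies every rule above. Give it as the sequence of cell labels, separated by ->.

The waypoints must appear in the order 3, 12, with no cell reused.
Route from 11: 2× up (reaching 3), right to 4, 3× down (reaching 16) — 6 moves in all.
Check: order respected (3 at step 2, 12 at step 5); 6 moves as required.

11 -> 7 -> 3 -> 4 -> 8 -> 12 -> 16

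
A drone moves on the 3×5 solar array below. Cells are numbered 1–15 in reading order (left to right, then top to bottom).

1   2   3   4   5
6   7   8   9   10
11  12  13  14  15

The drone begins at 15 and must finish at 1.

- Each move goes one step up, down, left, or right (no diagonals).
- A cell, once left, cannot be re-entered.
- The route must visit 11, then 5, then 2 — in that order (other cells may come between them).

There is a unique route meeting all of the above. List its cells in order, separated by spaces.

15 14 13 12 11 6 7 8 9 10 5 4 3 2 1

The waypoints must appear in the order 11, 5, 2, with no cell reused.
Route from 15: left 4 to 11, up 1 to 6, right 4 to 10, up 1 to 5, left 4 to 1 — 14 moves in all.
Check: order respected (11 at step 4, 5 at step 10, 2 at step 13).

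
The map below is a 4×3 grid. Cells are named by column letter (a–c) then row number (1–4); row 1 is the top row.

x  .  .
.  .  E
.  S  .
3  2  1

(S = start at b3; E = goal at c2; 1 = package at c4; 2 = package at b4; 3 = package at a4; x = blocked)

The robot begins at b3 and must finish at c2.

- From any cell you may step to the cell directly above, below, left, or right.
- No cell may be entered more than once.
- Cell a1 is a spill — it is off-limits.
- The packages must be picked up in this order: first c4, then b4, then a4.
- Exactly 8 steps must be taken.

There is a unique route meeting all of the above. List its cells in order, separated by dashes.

The waypoints must appear in the order c4, b4, a4, with no cell reused.
Route from b3: right 1 to c3, down 1 to c4, left 2 to a4, up 2 to a2, right 2 to c2 — 8 moves in all.
Check: order respected (1 at step 2, 2 at step 3, 3 at step 4); 8 moves as required.

b3 - c3 - c4 - b4 - a4 - a3 - a2 - b2 - c2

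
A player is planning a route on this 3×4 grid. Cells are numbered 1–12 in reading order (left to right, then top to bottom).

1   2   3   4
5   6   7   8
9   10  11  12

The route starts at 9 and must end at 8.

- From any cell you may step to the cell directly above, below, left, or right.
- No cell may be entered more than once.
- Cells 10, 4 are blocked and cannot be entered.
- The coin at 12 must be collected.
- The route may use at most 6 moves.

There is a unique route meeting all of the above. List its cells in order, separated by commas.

The budget equals the shortest possible length, so every move has to be on a shortest route through the required cells.
Route from 9: up 1 to 5, right 2 to 7, down 1 to 11, right 1 to 12, up 1 to 8 — 6 moves in all.
Check: all required cells visited; 6 ≤ 6 moves.

9, 5, 6, 7, 11, 12, 8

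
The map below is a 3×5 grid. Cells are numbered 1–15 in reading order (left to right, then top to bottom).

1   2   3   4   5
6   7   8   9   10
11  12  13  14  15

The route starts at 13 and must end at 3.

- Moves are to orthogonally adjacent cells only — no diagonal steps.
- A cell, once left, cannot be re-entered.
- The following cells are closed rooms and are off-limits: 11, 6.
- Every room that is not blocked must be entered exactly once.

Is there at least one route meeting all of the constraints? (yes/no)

no

Cell 1 has only one open neighbour but is neither the start nor the goal, so a Hamiltonian route would have to both enter and leave it through the same neighbour — impossible without revisiting.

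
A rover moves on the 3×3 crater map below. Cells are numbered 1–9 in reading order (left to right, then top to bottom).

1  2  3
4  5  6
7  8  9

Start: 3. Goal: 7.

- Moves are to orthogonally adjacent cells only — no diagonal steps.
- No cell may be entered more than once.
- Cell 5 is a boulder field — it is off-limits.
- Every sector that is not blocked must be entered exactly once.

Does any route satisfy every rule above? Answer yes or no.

Colour the cells like a checkerboard: each orthogonal step flips colour, so a Hamiltonian route alternates colours. Here there are 4 cells of one colour and 4 of the other, with start on the same colour as the goal — the counts and endpoints can't be arranged into an alternating sequence of length 8, so no Hamiltonian route exists.

no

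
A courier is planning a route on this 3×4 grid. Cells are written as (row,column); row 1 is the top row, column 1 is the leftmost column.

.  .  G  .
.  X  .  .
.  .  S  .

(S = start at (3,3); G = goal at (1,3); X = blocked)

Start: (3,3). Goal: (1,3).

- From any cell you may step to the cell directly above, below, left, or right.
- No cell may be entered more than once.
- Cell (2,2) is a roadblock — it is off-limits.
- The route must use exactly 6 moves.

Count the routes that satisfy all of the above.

1

Need simple routes of exactly 6 moves from (3,3) to (1,3) (Manhattan distance 2, so 2 moves are spent on a detour and 2 undoing it).
Enumerating: (3,3) (3,2) (3,1) (2,1) (1,1) (1,2) (1,3).
That gives 1 route.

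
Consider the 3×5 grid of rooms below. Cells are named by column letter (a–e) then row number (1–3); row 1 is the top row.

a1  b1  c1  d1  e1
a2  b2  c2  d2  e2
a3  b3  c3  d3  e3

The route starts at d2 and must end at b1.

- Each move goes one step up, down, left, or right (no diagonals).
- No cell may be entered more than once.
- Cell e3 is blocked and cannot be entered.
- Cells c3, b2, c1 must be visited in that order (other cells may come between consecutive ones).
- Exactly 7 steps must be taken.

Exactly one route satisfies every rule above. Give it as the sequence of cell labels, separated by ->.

The waypoints must appear in the order c3, b2, c1, with no cell reused.
Route from d2: down to d3, 2× left (reaching b3), up to b2, right to c2, up to c1, left to b1 — 7 moves in all.
Check: order respected (c3 at step 2, b2 at step 4, c1 at step 6); 7 moves as required.

d2 -> d3 -> c3 -> b3 -> b2 -> c2 -> c1 -> b1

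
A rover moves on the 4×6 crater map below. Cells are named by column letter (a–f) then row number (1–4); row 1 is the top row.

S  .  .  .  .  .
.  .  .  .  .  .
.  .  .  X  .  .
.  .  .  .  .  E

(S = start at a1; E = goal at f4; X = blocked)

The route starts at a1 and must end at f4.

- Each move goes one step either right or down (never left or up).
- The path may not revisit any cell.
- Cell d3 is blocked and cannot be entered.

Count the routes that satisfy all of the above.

A right/down-only route from a1 to f4 makes exactly 3 down-moves and 5 right-moves in some order.
With no other constraints that would be C(8,3) = 56 routes.
Subtract routes through each blocked cell (inclusion–exclusion for overlaps): − through d3: 30 → 26.
That gives 26 routes.

26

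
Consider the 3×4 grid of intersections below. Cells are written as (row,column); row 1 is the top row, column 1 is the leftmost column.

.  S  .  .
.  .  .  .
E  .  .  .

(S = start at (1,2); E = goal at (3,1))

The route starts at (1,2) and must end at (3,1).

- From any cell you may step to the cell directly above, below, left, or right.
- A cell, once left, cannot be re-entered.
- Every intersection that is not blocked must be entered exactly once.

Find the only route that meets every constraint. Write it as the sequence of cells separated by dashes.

Need to visit all 12 open cells exactly once, starting at (1,2) and ending at (3,1).
Route from (1,2): left 1 to (1,1), down 1 to (2,1), right 2 to (2,3), up 1 to (1,3), right 1 to (1,4), down 2 to (3,4), left 3 to (3,1) — 11 moves in all.
Check: all 12 open cells covered.

(1,2) - (1,1) - (2,1) - (2,2) - (2,3) - (1,3) - (1,4) - (2,4) - (3,4) - (3,3) - (3,2) - (3,1)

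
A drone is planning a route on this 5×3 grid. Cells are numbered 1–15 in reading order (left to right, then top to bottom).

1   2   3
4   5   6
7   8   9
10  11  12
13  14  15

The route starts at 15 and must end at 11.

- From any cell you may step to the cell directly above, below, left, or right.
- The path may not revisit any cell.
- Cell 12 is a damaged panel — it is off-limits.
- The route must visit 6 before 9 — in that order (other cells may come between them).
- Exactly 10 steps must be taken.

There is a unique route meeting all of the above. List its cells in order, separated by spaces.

15 14 13 10 7 4 5 6 9 8 11

The waypoints must appear in the order 6, 9, with no cell reused.
Route from 15: 2× left (reaching 13), 3× up (reaching 4), 2× right (reaching 6), down to 9, left to 8, down to 11 — 10 moves in all.
Check: order respected (6 at step 7, 9 at step 8); 10 moves as required.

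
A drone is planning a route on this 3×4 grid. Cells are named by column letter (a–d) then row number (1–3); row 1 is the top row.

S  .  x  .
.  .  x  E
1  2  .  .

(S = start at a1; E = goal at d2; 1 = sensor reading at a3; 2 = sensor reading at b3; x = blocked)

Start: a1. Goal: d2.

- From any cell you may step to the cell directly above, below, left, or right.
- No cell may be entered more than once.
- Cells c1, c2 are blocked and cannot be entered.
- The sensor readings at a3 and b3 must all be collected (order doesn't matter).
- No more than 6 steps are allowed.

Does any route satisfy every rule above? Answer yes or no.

yes

One route that works: a1 → a2 → a3 → b3 → c3 → d3 → d2.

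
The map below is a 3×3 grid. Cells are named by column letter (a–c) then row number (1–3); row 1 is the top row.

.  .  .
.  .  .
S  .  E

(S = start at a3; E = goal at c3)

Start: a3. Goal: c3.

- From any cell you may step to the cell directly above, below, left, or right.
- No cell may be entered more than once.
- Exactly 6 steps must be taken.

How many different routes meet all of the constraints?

5

Need simple routes of exactly 6 moves from a3 to c3 (Manhattan distance 2, so 2 moves are spent on a detour and 2 undoing it).
Enumerating: a3 a2 a1 b1 b2 b3 c3 | a3 a2 a1 b1 b2 c2 c3 | a3 a2 a1 b1 c1 c2 c3 | a3 a2 b2 b1 c1 c2 c3 | a3 b3 b2 b1 c1 c2 c3.
That gives 5 routes.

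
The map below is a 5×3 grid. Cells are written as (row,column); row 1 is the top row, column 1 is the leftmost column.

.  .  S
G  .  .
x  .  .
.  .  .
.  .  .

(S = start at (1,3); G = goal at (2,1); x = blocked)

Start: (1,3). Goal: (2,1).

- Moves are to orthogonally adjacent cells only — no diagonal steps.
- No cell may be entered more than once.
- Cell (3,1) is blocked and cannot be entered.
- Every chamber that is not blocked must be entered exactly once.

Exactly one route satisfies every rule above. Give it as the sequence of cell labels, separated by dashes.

(1,3) - (2,3) - (3,3) - (4,3) - (5,3) - (5,2) - (5,1) - (4,1) - (4,2) - (3,2) - (2,2) - (1,2) - (1,1) - (2,1)

Need to visit all 14 open cells exactly once, starting at (1,3) and ending at (2,1).
Route from (1,3): down 4 to (5,3), left 2 to (5,1), up 1 to (4,1), right 1 to (4,2), up 3 to (1,2), left 1 to (1,1), down 1 to (2,1) — 13 moves in all.
Check: all 14 open cells covered.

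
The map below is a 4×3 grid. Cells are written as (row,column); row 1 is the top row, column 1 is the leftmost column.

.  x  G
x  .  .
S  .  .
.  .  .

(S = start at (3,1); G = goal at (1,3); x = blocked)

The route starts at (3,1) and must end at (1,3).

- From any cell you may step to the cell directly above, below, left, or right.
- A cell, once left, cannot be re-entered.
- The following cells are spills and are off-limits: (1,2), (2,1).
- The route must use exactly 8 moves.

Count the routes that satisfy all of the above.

Need simple routes of exactly 8 moves from (3,1) to (1,3) (Manhattan distance 4, so 2 moves are spent on a detour and 2 undoing it).
Enumerating: (3,1) (4,1) (4,2) (4,3) (3,3) (3,2) (2,2) (2,3) (1,3).
That gives 1 route.

1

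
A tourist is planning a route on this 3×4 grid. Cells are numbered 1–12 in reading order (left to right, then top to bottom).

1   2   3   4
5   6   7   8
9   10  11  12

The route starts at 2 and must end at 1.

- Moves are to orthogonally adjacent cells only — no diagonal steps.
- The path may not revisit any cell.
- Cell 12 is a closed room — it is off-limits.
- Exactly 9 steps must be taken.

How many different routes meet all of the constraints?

3

Need simple routes of exactly 9 moves from 2 to 1 (Manhattan distance 1, so 4 moves are spent on a detour and 4 undoing it).
Enumerating: 2 3 4 8 7 11 10 6 5 1 | 2 3 4 8 7 11 10 9 5 1 | 2 3 4 8 7 6 10 9 5 1.
That gives 3 routes.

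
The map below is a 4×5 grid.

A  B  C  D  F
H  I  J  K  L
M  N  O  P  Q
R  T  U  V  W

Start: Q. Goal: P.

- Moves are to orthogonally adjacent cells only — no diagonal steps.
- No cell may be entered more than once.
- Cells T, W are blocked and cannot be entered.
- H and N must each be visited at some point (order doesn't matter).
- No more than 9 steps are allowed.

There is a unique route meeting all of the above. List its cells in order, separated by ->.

Q -> L -> K -> J -> I -> H -> M -> N -> O -> P

The budget equals the shortest possible length, so every move has to be on a shortest route through the required cells.
Route from Q: up 1 to L, left 4 to H, down 1 to M, right 3 to P — 9 moves in all.
Check: all required cells visited; 9 ≤ 9 moves.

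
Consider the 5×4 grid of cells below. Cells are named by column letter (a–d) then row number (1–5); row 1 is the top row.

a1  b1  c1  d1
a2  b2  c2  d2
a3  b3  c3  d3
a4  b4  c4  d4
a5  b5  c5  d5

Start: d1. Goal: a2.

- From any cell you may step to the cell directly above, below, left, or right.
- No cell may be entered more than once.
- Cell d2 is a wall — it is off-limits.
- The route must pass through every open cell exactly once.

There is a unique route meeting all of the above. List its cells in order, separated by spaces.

Need to visit all 19 open cells exactly once, starting at d1 and ending at a2.
Cell a1 has only two open neighbours (a2 and b1), so the path must pass straight through it: one of those is the cell it's entered from and the other is where it exits.
Route from d1: left to c1, 2× down (reaching c3), right to d3, 2× down (reaching d5), left to c5, up to c4, left to b4, down to b5, left to a5, 2× up (reaching a3), right to b3, 2× up (reaching b1), left to a1, down to a2 — 18 moves in all.
Check: all 19 open cells covered.

d1 c1 c2 c3 d3 d4 d5 c5 c4 b4 b5 a5 a4 a3 b3 b2 b1 a1 a2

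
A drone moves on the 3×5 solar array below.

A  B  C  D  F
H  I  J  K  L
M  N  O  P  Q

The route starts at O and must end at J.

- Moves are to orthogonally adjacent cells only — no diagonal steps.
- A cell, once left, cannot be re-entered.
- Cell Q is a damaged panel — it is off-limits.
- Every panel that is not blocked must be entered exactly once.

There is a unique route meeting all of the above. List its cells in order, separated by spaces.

Need to visit all 14 open cells exactly once, starting at O and ending at J.
Cell F has only two open neighbours (L and D), so the path must pass straight through it: one of those is the cell it's entered from and the other is where it exits.
Route from O: right to P, up to K, right to L, up to F, 4× left (reaching A), 2× down (reaching M), right to N, up to I, right to J — 13 moves in all.
Check: all 14 open cells covered.

O P K L F D C B A H M N I J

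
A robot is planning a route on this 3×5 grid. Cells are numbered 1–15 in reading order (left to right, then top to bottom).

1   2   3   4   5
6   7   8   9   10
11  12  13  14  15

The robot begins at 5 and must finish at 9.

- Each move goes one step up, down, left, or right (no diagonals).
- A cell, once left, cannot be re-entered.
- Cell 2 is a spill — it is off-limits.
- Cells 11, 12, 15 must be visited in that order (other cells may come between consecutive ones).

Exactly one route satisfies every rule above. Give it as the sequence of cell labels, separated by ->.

The waypoints must appear in the order 11, 12, 15, with no cell reused.
Route from 5: left 2 to 3, down 1 to 8, left 2 to 6, down 1 to 11, right 4 to 15, up 1 to 10, left 1 to 9 — 12 moves in all.
Check: order respected (11 at step 6, 12 at step 7, 15 at step 10).

5 -> 4 -> 3 -> 8 -> 7 -> 6 -> 11 -> 12 -> 13 -> 14 -> 15 -> 10 -> 9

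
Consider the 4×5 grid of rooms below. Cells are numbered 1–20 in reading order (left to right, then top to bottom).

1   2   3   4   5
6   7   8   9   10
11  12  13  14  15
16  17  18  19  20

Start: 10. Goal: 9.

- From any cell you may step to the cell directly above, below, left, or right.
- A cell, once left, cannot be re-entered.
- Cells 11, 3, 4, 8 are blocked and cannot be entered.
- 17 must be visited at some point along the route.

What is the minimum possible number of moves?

9

Any route passes through 17 somewhere between 10 and 9. Summing Manhattan distances along the two legs (10 → 17 → 9) gives a lower bound of 5 + 4 = 9 moves.
A route of 9 moves achieves this: 10 → 15 → 20 → 19 → 18 → 17 → 12 → 13 → 14 → 9.
Since 9 matches the lower bound, it is optimal.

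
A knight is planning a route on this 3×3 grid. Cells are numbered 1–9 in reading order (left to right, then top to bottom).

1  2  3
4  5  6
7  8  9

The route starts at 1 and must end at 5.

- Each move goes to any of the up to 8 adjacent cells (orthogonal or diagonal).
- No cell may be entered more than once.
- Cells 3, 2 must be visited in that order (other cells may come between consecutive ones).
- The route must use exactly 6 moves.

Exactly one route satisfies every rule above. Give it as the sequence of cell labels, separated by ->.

The waypoints must appear in the order 3, 2, with no cell reused.
Route from 1: down to 4, down-right to 8, up-right to 6, up to 3, left to 2, down to 5 — 6 moves in all.
Check: order respected (3 at step 4, 2 at step 5); 6 moves as required.

1 -> 4 -> 8 -> 6 -> 3 -> 2 -> 5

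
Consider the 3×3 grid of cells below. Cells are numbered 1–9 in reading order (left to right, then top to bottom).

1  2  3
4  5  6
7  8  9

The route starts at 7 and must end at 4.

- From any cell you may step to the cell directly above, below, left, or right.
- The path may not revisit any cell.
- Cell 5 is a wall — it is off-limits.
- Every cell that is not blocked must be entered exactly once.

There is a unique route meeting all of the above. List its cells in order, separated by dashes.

Need to visit all 8 open cells exactly once, starting at 7 and ending at 4.
Cell 9 has only two open neighbours (6 and 8), so the path must pass straight through it: one of those is the cell it's entered from and the other is where it exits.
Route from 7: 2× right (reaching 9), 2× up (reaching 3), 2× left (reaching 1), down to 4 — 7 moves in all.
Check: all 8 open cells covered.

7 - 8 - 9 - 6 - 3 - 2 - 1 - 4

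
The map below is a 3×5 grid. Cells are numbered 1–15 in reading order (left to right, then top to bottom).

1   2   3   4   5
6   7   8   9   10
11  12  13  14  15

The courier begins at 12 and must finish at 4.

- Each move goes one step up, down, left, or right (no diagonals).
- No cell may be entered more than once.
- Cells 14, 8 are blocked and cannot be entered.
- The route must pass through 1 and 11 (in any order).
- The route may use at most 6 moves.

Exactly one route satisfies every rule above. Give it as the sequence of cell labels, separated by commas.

12, 11, 6, 1, 2, 3, 4

Any route must reach 1 and 11 and still end at 4 within 6 moves, so the order of the required stops is forced.
Route from 12: left 1 to 11, up 2 to 1, right 3 to 4 — 6 moves in all.
Check: all required cells visited; 6 ≤ 6 moves.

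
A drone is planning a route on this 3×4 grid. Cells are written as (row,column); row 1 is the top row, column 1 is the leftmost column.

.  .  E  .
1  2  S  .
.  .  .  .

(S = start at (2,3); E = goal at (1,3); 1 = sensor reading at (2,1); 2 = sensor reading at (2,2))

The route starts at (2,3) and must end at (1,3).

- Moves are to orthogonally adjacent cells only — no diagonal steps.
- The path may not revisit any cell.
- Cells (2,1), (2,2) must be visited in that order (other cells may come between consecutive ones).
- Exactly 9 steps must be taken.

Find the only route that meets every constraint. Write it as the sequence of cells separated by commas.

(2,3), (2,4), (3,4), (3,3), (3,2), (3,1), (2,1), (2,2), (1,2), (1,3)

The waypoints must appear in the order (2,1), (2,2), with no cell reused.
Route from (2,3): right 1 to (2,4), down 1 to (3,4), left 3 to (3,1), up 1 to (2,1), right 1 to (2,2), up 1 to (1,2), right 1 to (1,3) — 9 moves in all.
Check: order respected (1 at step 6, 2 at step 7); 9 moves as required.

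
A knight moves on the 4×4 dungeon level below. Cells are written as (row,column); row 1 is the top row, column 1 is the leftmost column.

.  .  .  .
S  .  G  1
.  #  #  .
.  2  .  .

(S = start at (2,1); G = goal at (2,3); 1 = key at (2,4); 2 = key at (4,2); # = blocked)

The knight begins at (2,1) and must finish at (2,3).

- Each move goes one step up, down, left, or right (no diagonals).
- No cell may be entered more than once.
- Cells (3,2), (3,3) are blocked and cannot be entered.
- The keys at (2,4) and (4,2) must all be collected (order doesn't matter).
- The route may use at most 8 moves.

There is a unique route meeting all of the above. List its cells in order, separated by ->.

Any route must reach (2,4) and (4,2) and still end at (2,3) within 8 moves, so the order of the required stops is forced.
Route from (2,1): down 2 to (4,1), right 3 to (4,4), up 2 to (2,4), left 1 to (2,3) — 8 moves in all.
Check: all required cells visited; 8 ≤ 8 moves.

(2,1) -> (3,1) -> (4,1) -> (4,2) -> (4,3) -> (4,4) -> (3,4) -> (2,4) -> (2,3)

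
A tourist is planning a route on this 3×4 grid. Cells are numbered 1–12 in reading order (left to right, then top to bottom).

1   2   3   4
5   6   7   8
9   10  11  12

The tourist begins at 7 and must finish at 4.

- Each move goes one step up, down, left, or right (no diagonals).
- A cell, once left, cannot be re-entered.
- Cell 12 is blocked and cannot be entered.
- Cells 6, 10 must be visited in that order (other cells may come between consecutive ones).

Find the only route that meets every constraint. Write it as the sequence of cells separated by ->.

The waypoints must appear in the order 6, 10, with no cell reused.
Route from 7: left 1 to 6, down 1 to 10, left 1 to 9, up 2 to 1, right 3 to 4 — 8 moves in all.
Check: order respected (6 at step 1, 10 at step 2).

7 -> 6 -> 10 -> 9 -> 5 -> 1 -> 2 -> 3 -> 4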